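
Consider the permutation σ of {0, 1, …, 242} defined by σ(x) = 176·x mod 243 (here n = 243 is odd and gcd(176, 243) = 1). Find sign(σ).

Trace 100: π^k(100) = [100, 104, 79, 53, 94, 20, 118] for k=0..6.
Cycle lengths of π_176 on ℤ/243ℤ: [162, 54, 18, 6, 2, 1]; 6 cycles in total.
sign(π) = (−1)^{n − #cycles} = (−1)^{243−6} = (−1)^237 = -1.

-1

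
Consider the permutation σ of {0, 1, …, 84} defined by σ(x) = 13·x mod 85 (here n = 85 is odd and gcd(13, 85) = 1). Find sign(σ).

-1

Orbit of 72 under x↦13x: [72, 1, 13, 84]… (length divides ord_85(13)).
22 cycles of lengths [4, 4, 4, 4, 4, 4, 4, 4, 4, 4, 4, 4, 4, 4, 4, 4, 4, 4, 4, 4, 4, 1].
sign(π) = (−1)^{n − #cycles} = (−1)^{85−22} = (−1)^63 = -1.
Via Zolotarev, sign(π_{13}) = (13|85) = -1.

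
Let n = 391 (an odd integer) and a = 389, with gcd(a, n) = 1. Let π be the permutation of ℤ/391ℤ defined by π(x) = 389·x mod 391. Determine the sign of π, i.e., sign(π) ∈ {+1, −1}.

-1

Start at x=53: 53 → 285 → 212 → 358 → 66 → 259 → 264 → … (one orbit).
π_389 has 8 disjoint cycles with lengths [88, 88, 88, 88, 22, 8, 8, 1] on {0,…,390}.
With 8 cycles on 391 points, sign = (−1)^{391−8} = -1.
Via Zolotarev, sign(π_{389}) = (389|391) = -1.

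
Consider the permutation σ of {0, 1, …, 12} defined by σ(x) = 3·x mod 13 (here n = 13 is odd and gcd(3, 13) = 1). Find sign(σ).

Orbit of 3 under x↦3x: [3, 9, 1]… (length divides ord_13(3)).
Cycle type of π: 3×4 + 1; total 5 cycles.
With 5 cycles on 13 points, sign = (−1)^{13−5} = +1.
Via Zolotarev, sign(π_{3}) = (3|13) = +1.

+1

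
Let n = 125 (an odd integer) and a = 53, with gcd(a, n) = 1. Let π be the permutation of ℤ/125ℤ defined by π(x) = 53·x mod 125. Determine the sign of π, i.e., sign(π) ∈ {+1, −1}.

-1

Trace 47: π^k(47) = [47, 116, 23, 94, 107, 46, 63] for k=0..6.
Cycle lengths of π_53 on ℤ/125ℤ: [100, 20, 4, 1]; 4 cycles in total.
4 cycles on 125: each ℓ→(−1)^(ℓ−1), product (−1)^121 = -1.
Via Zolotarev, sign(π_{53}) = (53|125) = -1.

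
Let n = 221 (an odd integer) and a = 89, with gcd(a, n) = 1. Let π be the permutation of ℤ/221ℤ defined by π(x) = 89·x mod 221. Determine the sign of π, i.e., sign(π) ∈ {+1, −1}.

Orbit of 101 under x↦89x: [101, 149, 1, 89, 186, 200, 120]… (length divides ord_221(89)).
π_89 has 22 disjoint cycles with lengths [12, 12, 12, 12, 12, 12, 12, 12, 12, 12, 12, 12, 12, 12, 12, 12, 12, 4, 4, 4, 4, 1] on {0,…,220}.
221 − 22 = 199 transpositions; sign(π) = (−1)^199 = -1.

-1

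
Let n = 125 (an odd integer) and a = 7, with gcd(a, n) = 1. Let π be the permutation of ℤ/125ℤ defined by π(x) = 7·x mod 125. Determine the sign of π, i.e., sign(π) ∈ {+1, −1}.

Orbit of 74 under x↦7x: [74, 18, 1, 7, 49, 93, 26]… (length divides ord_125(7)).
Decompose π into cycles: lengths [20, 20, 20, 20, 20, 4, 4, 4, 4, 4, 4, 1] (12 cycles, including the fixed point 0).
sign(π) = (−1)^{n − #cycles} = (−1)^{125−12} = (−1)^113 = -1.

-1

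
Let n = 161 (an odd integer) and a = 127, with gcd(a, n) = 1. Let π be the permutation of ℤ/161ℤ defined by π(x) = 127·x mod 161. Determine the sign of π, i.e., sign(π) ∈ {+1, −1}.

+1

Orbit of 78 under x↦127x: [78, 85, 8, 50, 71, 1, 127]… (length divides ord_161(127)).
21 cycles of lengths [11, 11, 11, 11, 11, 11, 11, 11, 11, 11, 11, 11, 11, 11, 1, 1, 1, 1, 1, 1, 1].
Σ(ℓ_i−1) = 161−21 = 140; sign = (−1)^140 = +1.
Zolotarev: (127|161) = +1, matching the cycle-count sign.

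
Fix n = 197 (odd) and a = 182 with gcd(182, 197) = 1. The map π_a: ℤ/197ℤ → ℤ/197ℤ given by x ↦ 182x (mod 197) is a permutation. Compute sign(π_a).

Trace 154: π^k(154) = [154, 54, 175, 133, 172, 178, 88] for k=0..6.
The orbit structure of x ↦ 182x mod 197: 5 orbits of sizes [49, 49, 49, 49, 1].
5 cycles on 197: each ℓ→(−1)^(ℓ−1), product (−1)^192 = +1.
Check: (182/197) = +1 by Zolotarev.

+1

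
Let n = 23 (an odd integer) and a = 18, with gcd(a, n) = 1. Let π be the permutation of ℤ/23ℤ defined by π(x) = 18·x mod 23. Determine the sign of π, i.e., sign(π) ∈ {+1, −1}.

Trace 8: π^k(8) = [8, 6, 16, 12, 9, 1, 18] for k=0..6.
Cycle type of π: 11×2 + 1; total 3 cycles.
3 cycles on 23: each ℓ→(−1)^(ℓ−1), product (−1)^20 = +1.
Via Zolotarev, sign(π_{18}) = (18|23) = +1.

+1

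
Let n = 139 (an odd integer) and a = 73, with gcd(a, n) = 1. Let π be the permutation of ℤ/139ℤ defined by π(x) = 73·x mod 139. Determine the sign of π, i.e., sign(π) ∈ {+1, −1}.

-1

Start at x=49: 49 → 102 → 79 → 68 → 99 → 138 → 66 → … (one orbit).
π_73 has 2 disjoint cycles with lengths [138, 1] on {0,…,138}.
n − c = 139 − 2 = 137; sign = (−1)^137 = -1.
Zolotarev: (73|139) = -1, matching the cycle-count sign.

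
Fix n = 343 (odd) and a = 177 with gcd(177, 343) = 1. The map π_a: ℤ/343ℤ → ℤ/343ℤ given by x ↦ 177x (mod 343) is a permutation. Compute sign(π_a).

Start at x=128: 128 → 18 → 99 → 30 → 165 → 50 → 275 → … (one orbit).
The orbit structure of x ↦ 177x mod 343: 31 orbits of sizes [21, 21, 21, 21, 21, 21, 21, 21, 21, 21, 21, 21, 21, 21, 3, 3, 3, 3, 3, 3, 3, 3, 3, 3, 3, 3, 3, 3, 3, 3, 1].
343 − 31 = 312 transpositions; sign(π) = (−1)^312 = +1.
The Jacobi symbol (177|343) = +1 (Zolotarev) agrees.

+1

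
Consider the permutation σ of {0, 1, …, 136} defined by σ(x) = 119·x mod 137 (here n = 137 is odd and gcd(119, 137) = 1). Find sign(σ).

Start at x=50: 50 → 59 → 34 → 73 → 56 → 88 → 60 → … (one orbit).
The orbit structure of x ↦ 119x mod 137: 9 orbits of sizes [17, 17, 17, 17, 17, 17, 17, 17, 1].
With 9 cycles on 137 points, sign = (−1)^{137−9} = +1.

+1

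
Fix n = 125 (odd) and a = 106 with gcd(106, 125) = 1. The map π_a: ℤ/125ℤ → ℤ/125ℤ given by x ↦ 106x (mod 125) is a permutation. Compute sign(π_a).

+1

Orbit of 111 under x↦106x: [111, 16, 71, 26, 6, 11, 41]… (length divides ord_125(106)).
Cycle type of π: 25×4 + 5×4 + 1×5; total 13 cycles.
n − c = 125 − 13 = 112; sign = (−1)^112 = +1.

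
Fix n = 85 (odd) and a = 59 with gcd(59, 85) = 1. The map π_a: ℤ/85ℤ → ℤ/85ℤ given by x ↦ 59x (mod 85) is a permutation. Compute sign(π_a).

Orbit of 16 under x↦59x: [16, 9, 21, 49, 1, 59, 81]… (length divides ord_85(59)).
Cycle lengths of π_59 on ℤ/85ℤ: [8, 8, 8, 8, 8, 8, 8, 8, 8, 8, 2, 2, 1]; 13 cycles in total.
sign(π) = (−1)^{n − #cycles} = (−1)^{85−13} = (−1)^72 = +1.

+1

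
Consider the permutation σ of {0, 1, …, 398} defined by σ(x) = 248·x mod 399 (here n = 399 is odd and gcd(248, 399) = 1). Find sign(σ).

Start at x=362: 362 → 1 → 248 → 58 → 20 → 172 → 362 (one orbit).
Cycle type of π: 6×57 + 2×19 + 1×19; total 95 cycles.
sign(π) = (−1)^{n − #cycles} = (−1)^{399−95} = (−1)^304 = +1.
Via Zolotarev, sign(π_{248}) = (248|399) = +1.

+1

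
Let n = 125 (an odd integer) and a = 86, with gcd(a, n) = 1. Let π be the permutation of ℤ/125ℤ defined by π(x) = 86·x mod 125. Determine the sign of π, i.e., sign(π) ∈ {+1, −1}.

Start at x=96: 96 → 6 → 16 → 1 → 86 → 21 → 56 → … (one orbit).
Decompose π into cycles: lengths [25, 25, 25, 25, 5, 5, 5, 5, 1, 1, 1, 1, 1] (13 cycles, including the fixed point 0).
13 cycles on 125: each ℓ→(−1)^(ℓ−1), product (−1)^112 = +1.

+1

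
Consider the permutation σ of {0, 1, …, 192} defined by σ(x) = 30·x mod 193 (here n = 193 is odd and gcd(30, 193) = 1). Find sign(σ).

-1

Start at x=50: 50 → 149 → 31 → 158 → 108 → 152 → 121 → … (one orbit).
Cycle lengths of π_30 on ℤ/193ℤ: [192, 1]; 2 cycles in total.
With 2 cycles on 193 points, sign = (−1)^{193−2} = -1.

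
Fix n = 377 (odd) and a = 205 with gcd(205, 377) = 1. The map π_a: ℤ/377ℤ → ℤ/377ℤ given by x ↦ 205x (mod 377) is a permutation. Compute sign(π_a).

Trace 295: π^k(295) = [295, 155, 107, 69, 196, 218, 204] for k=0..6.
Cycle lengths of π_205 on ℤ/377ℤ: [84, 84, 84, 84, 28, 6, 6, 1]; 8 cycles in total.
With 8 cycles on 377 points, sign = (−1)^{377−8} = -1.

-1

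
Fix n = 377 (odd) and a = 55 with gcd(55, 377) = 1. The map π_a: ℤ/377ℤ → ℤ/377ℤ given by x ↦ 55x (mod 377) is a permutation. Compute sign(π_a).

-1

Trace 42: π^k(42) = [42, 48, 1, 55, 9, 118, 81] for k=0..6.
π_55 has 10 disjoint cycles with lengths [84, 84, 84, 84, 28, 3, 3, 3, 3, 1] on {0,…,376}.
n − c = 377 − 10 = 367; sign = (−1)^367 = -1.
Via Zolotarev, sign(π_{55}) = (55|377) = -1.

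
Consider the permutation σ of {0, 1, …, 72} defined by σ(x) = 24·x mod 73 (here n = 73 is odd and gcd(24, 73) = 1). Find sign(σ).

Start at x=1: 1 → 24 → 65 → 27 → 64 → 3 → 72 → … (one orbit).
Decompose π into cycles: lengths [12, 12, 12, 12, 12, 12, 1] (7 cycles, including the fixed point 0).
With 7 cycles on 73 points, sign = (−1)^{73−7} = +1.

+1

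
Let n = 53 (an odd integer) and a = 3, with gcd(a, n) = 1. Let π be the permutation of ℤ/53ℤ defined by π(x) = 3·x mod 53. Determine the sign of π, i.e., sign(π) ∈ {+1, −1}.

Start at x=33: 33 → 46 → 32 → 43 → 23 → 16 → 48 → … (one orbit).
2 cycles of lengths [52, 1].
53 − 2 = 51 transpositions; sign(π) = (−1)^51 = -1.
(3|53)_J = -1 (Zolotarev's lemma cross-check).

-1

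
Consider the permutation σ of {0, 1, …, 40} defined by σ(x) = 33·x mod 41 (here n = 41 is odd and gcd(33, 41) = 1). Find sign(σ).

+1

Start at x=31: 31 → 39 → 16 → 36 → 40 → 8 → 18 → … (one orbit).
3 cycles of lengths [20, 20, 1].
sign(π) = (−1)^{n − #cycles} = (−1)^{41−3} = (−1)^38 = +1.
The Jacobi symbol (33|41) = +1 (Zolotarev) agrees.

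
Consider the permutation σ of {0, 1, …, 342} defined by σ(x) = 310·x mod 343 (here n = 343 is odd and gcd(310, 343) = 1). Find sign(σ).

+1

Trace 205: π^k(205) = [205, 95, 295, 212, 207, 29, 72] for k=0..6.
Cycle lengths of π_310 on ℤ/343ℤ: [147, 147, 21, 21, 3, 3, 1]; 7 cycles in total.
n − c = 343 − 7 = 336; sign = (−1)^336 = +1.
(310|343)_J = +1 (Zolotarev's lemma cross-check).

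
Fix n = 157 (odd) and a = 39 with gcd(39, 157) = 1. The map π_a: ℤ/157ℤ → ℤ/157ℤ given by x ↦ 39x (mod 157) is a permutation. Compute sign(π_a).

+1

Orbit of 67 under x↦39x: [67, 101, 14, 75, 99, 93, 16]… (length divides ord_157(39)).
Decompose π into cycles: lengths [13, 13, 13, 13, 13, 13, 13, 13, 13, 13, 13, 13, 1] (13 cycles, including the fixed point 0).
sign(π) = (−1)^{n − #cycles} = (−1)^{157−13} = (−1)^144 = +1.
Check: (39/157) = +1 by Zolotarev.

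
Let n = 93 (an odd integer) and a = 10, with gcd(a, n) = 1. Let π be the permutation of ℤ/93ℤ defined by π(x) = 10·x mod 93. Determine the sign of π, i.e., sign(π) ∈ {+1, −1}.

Start at x=82: 82 → 76 → 16 → 67 → 19 → 4 → 40 → … (one orbit).
9 cycles of lengths [15, 15, 15, 15, 15, 15, 1, 1, 1].
Σ(ℓ_i−1) = 93−9 = 84; sign = (−1)^84 = +1.
Check: (10/93) = +1 by Zolotarev.

+1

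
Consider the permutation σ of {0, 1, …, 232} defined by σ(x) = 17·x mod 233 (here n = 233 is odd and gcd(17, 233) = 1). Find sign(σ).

-1

Orbit of 170 under x↦17x: [170, 94, 200, 138, 16, 39, 197]… (length divides ord_233(17)).
π_17 has 2 disjoint cycles with lengths [232, 1] on {0,…,232}.
Σ(ℓ_i−1) = 233−2 = 231; sign = (−1)^231 = -1.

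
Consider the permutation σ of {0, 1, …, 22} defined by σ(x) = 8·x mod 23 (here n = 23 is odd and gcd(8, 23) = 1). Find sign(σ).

Trace 2: π^k(2) = [2, 16, 13, 12, 4, 9, 3] for k=0..6.
Cycle lengths of π_8 on ℤ/23ℤ: [11, 11, 1]; 3 cycles in total.
sign(π) = (−1)^{n − #cycles} = (−1)^{23−3} = (−1)^20 = +1.

+1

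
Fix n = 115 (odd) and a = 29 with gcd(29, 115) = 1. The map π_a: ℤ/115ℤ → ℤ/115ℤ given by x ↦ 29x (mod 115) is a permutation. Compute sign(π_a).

Start at x=36: 36 → 9 → 31 → 94 → 81 → 49 → 41 → … (one orbit).
π_29 has 9 disjoint cycles with lengths [22, 22, 22, 22, 11, 11, 2, 2, 1] on {0,…,114}.
Σ(ℓ_i−1) = 115−9 = 106; sign = (−1)^106 = +1.
Zolotarev: (29|115) = +1, matching the cycle-count sign.

+1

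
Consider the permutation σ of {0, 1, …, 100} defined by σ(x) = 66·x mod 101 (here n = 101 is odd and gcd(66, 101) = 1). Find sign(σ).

-1

Start at x=77: 77 → 32 → 92 → 12 → 85 → 55 → 95 → … (one orbit).
The orbit structure of x ↦ 66x mod 101: 2 orbits of sizes [100, 1].
n − c = 101 − 2 = 99; sign = (−1)^99 = -1.
The Jacobi symbol (66|101) = -1 (Zolotarev) agrees.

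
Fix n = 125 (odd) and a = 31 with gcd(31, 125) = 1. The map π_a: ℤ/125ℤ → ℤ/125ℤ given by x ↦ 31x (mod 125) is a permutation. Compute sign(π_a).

Start at x=81: 81 → 11 → 91 → 71 → 76 → 106 → 36 → … (one orbit).
The orbit structure of x ↦ 31x mod 125: 13 orbits of sizes [25, 25, 25, 25, 5, 5, 5, 5, 1, 1, 1, 1, 1].
sign(π) = (−1)^{n − #cycles} = (−1)^{125−13} = (−1)^112 = +1.
Check: (31/125) = +1 by Zolotarev.

+1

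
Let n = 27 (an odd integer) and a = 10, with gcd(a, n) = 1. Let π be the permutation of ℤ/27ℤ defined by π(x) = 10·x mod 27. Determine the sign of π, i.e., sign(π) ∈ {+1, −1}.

+1

Orbit of 10 under x↦10x: [10, 19, 1]… (length divides ord_27(10)).
Cycle type of π: 3×6 + 1×9; total 15 cycles.
27 − 15 = 12 transpositions; sign(π) = (−1)^12 = +1.
Zolotarev: (10|27) = +1, matching the cycle-count sign.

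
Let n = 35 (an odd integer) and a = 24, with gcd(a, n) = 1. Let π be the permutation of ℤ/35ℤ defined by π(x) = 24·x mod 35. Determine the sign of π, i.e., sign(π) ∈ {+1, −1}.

-1

Trace 24: π^k(24) = [24, 16, 34, 11, 19, 1] for k=0..5.
8 cycles of lengths [6, 6, 6, 6, 6, 2, 2, 1].
Σ(ℓ_i−1) = 35−8 = 27; sign = (−1)^27 = -1.
The Jacobi symbol (24|35) = -1 (Zolotarev) agrees.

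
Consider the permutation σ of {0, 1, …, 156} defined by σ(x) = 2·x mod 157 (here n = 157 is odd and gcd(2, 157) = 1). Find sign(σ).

-1

Start at x=1: 1 → 2 → 4 → 8 → 16 → 32 → 64 → … (one orbit).
Decompose π into cycles: lengths [52, 52, 52, 1] (4 cycles, including the fixed point 0).
n − c = 157 − 4 = 153; sign = (−1)^153 = -1.
The Jacobi symbol (2|157) = -1 (Zolotarev) agrees.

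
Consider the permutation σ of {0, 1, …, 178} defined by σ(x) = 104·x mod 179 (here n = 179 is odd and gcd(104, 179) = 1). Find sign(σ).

-1

Orbit of 119 under x↦104x: [119, 25, 94, 110, 163, 126, 37]… (length divides ord_179(104)).
Cycle lengths of π_104 on ℤ/179ℤ: [178, 1]; 2 cycles in total.
With 2 cycles on 179 points, sign = (−1)^{179−2} = -1.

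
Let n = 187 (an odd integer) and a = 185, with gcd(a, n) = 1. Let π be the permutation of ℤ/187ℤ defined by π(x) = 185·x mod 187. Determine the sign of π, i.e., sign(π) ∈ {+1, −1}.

Start at x=168: 168 → 38 → 111 → 152 → 70 → 47 → 93 → … (one orbit).
π_185 has 9 disjoint cycles with lengths [40, 40, 40, 40, 8, 8, 5, 5, 1] on {0,…,186}.
Σ(ℓ_i−1) = 187−9 = 178; sign = (−1)^178 = +1.

+1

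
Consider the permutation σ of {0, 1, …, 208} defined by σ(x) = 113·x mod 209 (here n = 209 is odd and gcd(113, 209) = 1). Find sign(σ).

-1

Trace 191: π^k(191) = [191, 56, 58, 75, 115, 37, 1] for k=0..6.
Decompose π into cycles: lengths [10, 10, 10, 10, 10, 10, 10, 10, 10, 10, 10, 10, 10, 10, 10, 10, 10, 10, 5, 5, 2, 2, 2, 2, 2, 2, 2, 2, 2, 1] (30 cycles, including the fixed point 0).
Σ(ℓ_i−1) = 209−30 = 179; sign = (−1)^179 = -1.
(113|209)_J = -1 (Zolotarev's lemma cross-check).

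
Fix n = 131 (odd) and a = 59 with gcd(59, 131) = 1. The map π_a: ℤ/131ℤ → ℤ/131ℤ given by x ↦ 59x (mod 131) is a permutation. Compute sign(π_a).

+1

Orbit of 48 under x↦59x: [48, 81, 63, 49, 9, 7, 20]… (length divides ord_131(59)).
π_59 has 3 disjoint cycles with lengths [65, 65, 1] on {0,…,130}.
With 3 cycles on 131 points, sign = (−1)^{131−3} = +1.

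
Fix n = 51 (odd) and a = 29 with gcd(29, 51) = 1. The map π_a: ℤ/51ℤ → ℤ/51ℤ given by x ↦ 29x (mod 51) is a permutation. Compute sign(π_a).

Start at x=5: 5 → 43 → 23 → 4 → 14 → 49 → 44 → … (one orbit).
Cycle lengths of π_29 on ℤ/51ℤ: [16, 16, 16, 2, 1]; 5 cycles in total.
sign(π) = (−1)^{n − #cycles} = (−1)^{51−5} = (−1)^46 = +1.
Zolotarev: (29|51) = +1, matching the cycle-count sign.

+1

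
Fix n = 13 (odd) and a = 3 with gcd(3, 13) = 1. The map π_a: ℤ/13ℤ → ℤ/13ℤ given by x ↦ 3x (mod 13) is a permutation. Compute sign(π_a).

+1

Trace 9: π^k(9) = [9, 1, 3] for k=0..2.
π_3 has 5 disjoint cycles with lengths [3, 3, 3, 3, 1] on {0,…,12}.
n − c = 13 − 5 = 8; sign = (−1)^8 = +1.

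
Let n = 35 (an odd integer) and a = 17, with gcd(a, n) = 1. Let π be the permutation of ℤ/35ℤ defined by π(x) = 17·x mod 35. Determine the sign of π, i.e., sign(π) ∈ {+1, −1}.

Start at x=1: 1 → 17 → 9 → 13 → 11 → 12 → 29 → … (one orbit).
The orbit structure of x ↦ 17x mod 35: 5 orbits of sizes [12, 12, 6, 4, 1].
35 − 5 = 30 transpositions; sign(π) = (−1)^30 = +1.
The Jacobi symbol (17|35) = +1 (Zolotarev) agrees.

+1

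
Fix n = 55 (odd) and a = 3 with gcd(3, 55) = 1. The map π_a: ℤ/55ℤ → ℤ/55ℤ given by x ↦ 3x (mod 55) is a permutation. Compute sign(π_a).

Trace 27: π^k(27) = [27, 26, 23, 14, 42, 16, 48] for k=0..6.
π_3 has 6 disjoint cycles with lengths [20, 20, 5, 5, 4, 1] on {0,…,54}.
With 6 cycles on 55 points, sign = (−1)^{55−6} = -1.

-1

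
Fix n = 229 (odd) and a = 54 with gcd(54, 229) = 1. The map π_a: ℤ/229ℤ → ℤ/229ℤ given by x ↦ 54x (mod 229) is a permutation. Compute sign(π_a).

Start at x=208: 208 → 11 → 136 → 16 → 177 → 169 → 195 → … (one orbit).
Cycle type of π: 76×3 + 1; total 4 cycles.
sign(π) = (−1)^{n − #cycles} = (−1)^{229−4} = (−1)^225 = -1.
Zolotarev: (54|229) = -1, matching the cycle-count sign.

-1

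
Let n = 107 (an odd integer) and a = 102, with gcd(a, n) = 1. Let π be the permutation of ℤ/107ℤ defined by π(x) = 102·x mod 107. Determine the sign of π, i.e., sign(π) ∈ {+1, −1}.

+1

Start at x=87: 87 → 100 → 35 → 39 → 19 → 12 → 47 → … (one orbit).
The orbit structure of x ↦ 102x mod 107: 3 orbits of sizes [53, 53, 1].
With 3 cycles on 107 points, sign = (−1)^{107−3} = +1.
(102|107)_J = +1 (Zolotarev's lemma cross-check).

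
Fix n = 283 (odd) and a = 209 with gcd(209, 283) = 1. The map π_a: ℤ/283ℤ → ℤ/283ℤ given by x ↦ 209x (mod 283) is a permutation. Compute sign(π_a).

-1

Trace 68: π^k(68) = [68, 62, 223, 195, 3, 61, 14] for k=0..6.
Decompose π into cycles: lengths [282, 1] (2 cycles, including the fixed point 0).
sign(π) = (−1)^{n − #cycles} = (−1)^{283−2} = (−1)^281 = -1.
(209|283)_J = -1 (Zolotarev's lemma cross-check).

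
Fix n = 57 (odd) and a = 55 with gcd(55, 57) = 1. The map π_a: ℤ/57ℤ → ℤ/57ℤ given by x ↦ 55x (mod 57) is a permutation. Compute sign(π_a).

+1

Start at x=43: 43 → 28 → 1 → 55 → 4 → 49 → 16 → … (one orbit).
9 cycles of lengths [9, 9, 9, 9, 9, 9, 1, 1, 1].
Σ(ℓ_i−1) = 57−9 = 48; sign = (−1)^48 = +1.
Via Zolotarev, sign(π_{55}) = (55|57) = +1.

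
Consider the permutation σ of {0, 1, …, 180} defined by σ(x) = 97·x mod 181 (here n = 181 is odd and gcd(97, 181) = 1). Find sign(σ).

Orbit of 107 under x↦97x: [107, 62, 41, 176, 58, 15, 7]… (length divides ord_181(97)).
Cycle lengths of π_97 on ℤ/181ℤ: [180, 1]; 2 cycles in total.
2 cycles on 181: each ℓ→(−1)^(ℓ−1), product (−1)^179 = -1.

-1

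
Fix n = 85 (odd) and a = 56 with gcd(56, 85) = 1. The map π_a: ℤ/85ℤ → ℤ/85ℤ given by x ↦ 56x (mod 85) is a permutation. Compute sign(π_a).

Start at x=81: 81 → 31 → 36 → 61 → 16 → 46 → 26 → … (one orbit).
The orbit structure of x ↦ 56x mod 85: 10 orbits of sizes [16, 16, 16, 16, 16, 1, 1, 1, 1, 1].
n − c = 85 − 10 = 75; sign = (−1)^75 = -1.

-1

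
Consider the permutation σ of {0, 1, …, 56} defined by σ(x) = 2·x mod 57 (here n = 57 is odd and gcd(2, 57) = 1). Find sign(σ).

+1

Trace 16: π^k(16) = [16, 32, 7, 14, 28, 56, 55] for k=0..6.
5 cycles of lengths [18, 18, 18, 2, 1].
With 5 cycles on 57 points, sign = (−1)^{57−5} = +1.
Zolotarev: (2|57) = +1, matching the cycle-count sign.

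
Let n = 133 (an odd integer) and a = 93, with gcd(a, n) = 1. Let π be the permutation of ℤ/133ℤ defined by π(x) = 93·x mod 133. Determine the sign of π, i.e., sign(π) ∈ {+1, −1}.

Start at x=1: 1 → 93 → 4 → 106 → 16 → 25 → 64 → … (one orbit).
Cycle type of π: 9×14 + 3×2 + 1; total 17 cycles.
133 − 17 = 116 transpositions; sign(π) = (−1)^116 = +1.
The Jacobi symbol (93|133) = +1 (Zolotarev) agrees.

+1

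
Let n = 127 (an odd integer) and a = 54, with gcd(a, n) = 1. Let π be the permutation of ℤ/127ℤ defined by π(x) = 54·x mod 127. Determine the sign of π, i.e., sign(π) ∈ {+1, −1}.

Trace 40: π^k(40) = [40, 1, 54, 122, 111, 25, 80] for k=0..6.
Decompose π into cycles: lengths [42, 42, 42, 1] (4 cycles, including the fixed point 0).
With 4 cycles on 127 points, sign = (−1)^{127−4} = -1.

-1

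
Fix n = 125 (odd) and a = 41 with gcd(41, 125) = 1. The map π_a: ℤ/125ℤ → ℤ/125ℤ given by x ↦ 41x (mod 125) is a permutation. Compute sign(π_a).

+1

Orbit of 86 under x↦41x: [86, 26, 66, 81, 71, 36, 101]… (length divides ord_125(41)).
The orbit structure of x ↦ 41x mod 125: 13 orbits of sizes [25, 25, 25, 25, 5, 5, 5, 5, 1, 1, 1, 1, 1].
125 − 13 = 112 transpositions; sign(π) = (−1)^112 = +1.
Via Zolotarev, sign(π_{41}) = (41|125) = +1.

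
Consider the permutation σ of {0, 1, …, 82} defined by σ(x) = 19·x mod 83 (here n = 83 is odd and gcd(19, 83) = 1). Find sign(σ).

-1

Trace 71: π^k(71) = [71, 21, 67, 28, 34, 65, 73] for k=0..6.
π_19 has 2 disjoint cycles with lengths [82, 1] on {0,…,82}.
2 cycles on 83: each ℓ→(−1)^(ℓ−1), product (−1)^81 = -1.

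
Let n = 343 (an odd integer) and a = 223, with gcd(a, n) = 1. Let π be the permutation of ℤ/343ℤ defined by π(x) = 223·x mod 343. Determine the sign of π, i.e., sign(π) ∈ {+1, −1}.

-1

Start at x=62: 62 → 106 → 314 → 50 → 174 → 43 → 328 → … (one orbit).
π_223 has 10 disjoint cycles with lengths [98, 98, 98, 14, 14, 14, 2, 2, 2, 1] on {0,…,342}.
343 − 10 = 333 transpositions; sign(π) = (−1)^333 = -1.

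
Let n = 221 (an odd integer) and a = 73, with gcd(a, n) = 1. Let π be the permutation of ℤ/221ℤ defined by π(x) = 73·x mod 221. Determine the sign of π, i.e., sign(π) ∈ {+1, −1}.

Start at x=155: 155 → 44 → 118 → 216 → 77 → 96 → 157 → … (one orbit).
17 cycles of lengths [16, 16, 16, 16, 16, 16, 16, 16, 16, 16, 16, 16, 16, 4, 4, 4, 1].
Σ(ℓ_i−1) = 221−17 = 204; sign = (−1)^204 = +1.
(73|221)_J = +1 (Zolotarev's lemma cross-check).

+1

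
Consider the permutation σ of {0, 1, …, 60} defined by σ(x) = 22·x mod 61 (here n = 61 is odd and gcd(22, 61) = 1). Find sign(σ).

Trace 20: π^k(20) = [20, 13, 42, 9, 15, 25, 1] for k=0..6.
Cycle lengths of π_22 on ℤ/61ℤ: [15, 15, 15, 15, 1]; 5 cycles in total.
Σ(ℓ_i−1) = 61−5 = 56; sign = (−1)^56 = +1.
Via Zolotarev, sign(π_{22}) = (22|61) = +1.

+1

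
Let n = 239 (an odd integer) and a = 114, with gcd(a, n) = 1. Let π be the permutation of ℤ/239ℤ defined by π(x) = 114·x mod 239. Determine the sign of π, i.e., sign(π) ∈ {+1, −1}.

-1

Trace 105: π^k(105) = [105, 20, 129, 127, 138, 197, 231] for k=0..6.
2 cycles of lengths [238, 1].
sign(π) = (−1)^{n − #cycles} = (−1)^{239−2} = (−1)^237 = -1.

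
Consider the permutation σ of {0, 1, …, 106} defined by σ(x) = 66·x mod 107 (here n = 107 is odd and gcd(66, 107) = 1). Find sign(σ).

-1

Start at x=20: 20 → 36 → 22 → 61 → 67 → 35 → 63 → … (one orbit).
The orbit structure of x ↦ 66x mod 107: 2 orbits of sizes [106, 1].
107 − 2 = 105 transpositions; sign(π) = (−1)^105 = -1.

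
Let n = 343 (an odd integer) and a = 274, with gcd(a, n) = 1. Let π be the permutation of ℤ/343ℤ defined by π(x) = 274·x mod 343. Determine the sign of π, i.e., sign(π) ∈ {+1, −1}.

+1

Start at x=64: 64 → 43 → 120 → 295 → 225 → 253 → 36 → … (one orbit).
19 cycles of lengths [49, 49, 49, 49, 49, 49, 7, 7, 7, 7, 7, 7, 1, 1, 1, 1, 1, 1, 1].
n − c = 343 − 19 = 324; sign = (−1)^324 = +1.
Check: (274/343) = +1 by Zolotarev.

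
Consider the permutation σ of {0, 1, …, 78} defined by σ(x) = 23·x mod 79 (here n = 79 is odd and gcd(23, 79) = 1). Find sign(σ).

Orbit of 23 under x↦23x: [23, 55, 1]… (length divides ord_79(23)).
Cycle type of π: 3×26 + 1; total 27 cycles.
With 27 cycles on 79 points, sign = (−1)^{79−27} = +1.

+1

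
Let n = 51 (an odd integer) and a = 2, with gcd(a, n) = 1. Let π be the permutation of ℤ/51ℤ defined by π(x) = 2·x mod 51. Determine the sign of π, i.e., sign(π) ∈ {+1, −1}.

Orbit of 32 under x↦2x: [32, 13, 26, 1, 2, 4, 8]… (length divides ord_51(2)).
The orbit structure of x ↦ 2x mod 51: 8 orbits of sizes [8, 8, 8, 8, 8, 8, 2, 1].
With 8 cycles on 51 points, sign = (−1)^{51−8} = -1.
The Jacobi symbol (2|51) = -1 (Zolotarev) agrees.

-1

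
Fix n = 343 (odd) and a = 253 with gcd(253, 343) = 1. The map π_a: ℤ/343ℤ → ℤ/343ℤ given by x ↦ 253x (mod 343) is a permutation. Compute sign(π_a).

+1

Trace 176: π^k(176) = [176, 281, 92, 295, 204, 162, 169] for k=0..6.
19 cycles of lengths [49, 49, 49, 49, 49, 49, 7, 7, 7, 7, 7, 7, 1, 1, 1, 1, 1, 1, 1].
Σ(ℓ_i−1) = 343−19 = 324; sign = (−1)^324 = +1.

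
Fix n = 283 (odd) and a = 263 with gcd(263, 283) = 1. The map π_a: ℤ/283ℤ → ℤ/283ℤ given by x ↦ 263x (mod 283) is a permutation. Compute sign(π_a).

Start at x=54: 54 → 52 → 92 → 141 → 10 → 83 → 38 → … (one orbit).
Cycle type of π: 141×2 + 1; total 3 cycles.
3 cycles on 283: each ℓ→(−1)^(ℓ−1), product (−1)^280 = +1.
(263|283)_J = +1 (Zolotarev's lemma cross-check).

+1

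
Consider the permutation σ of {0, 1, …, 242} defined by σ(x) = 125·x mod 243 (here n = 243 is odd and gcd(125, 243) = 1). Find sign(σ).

-1

Trace 44: π^k(44) = [44, 154, 53, 64, 224, 55, 71] for k=0..6.
Cycle type of π: 54×3 + 18×3 + 6×3 + 2×4 + 1; total 14 cycles.
14 cycles on 243: each ℓ→(−1)^(ℓ−1), product (−1)^229 = -1.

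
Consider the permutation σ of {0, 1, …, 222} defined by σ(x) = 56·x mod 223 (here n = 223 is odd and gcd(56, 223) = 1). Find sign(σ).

+1

Trace 210: π^k(210) = [210, 164, 41, 66, 128, 32, 8] for k=0..6.
Decompose π into cycles: lengths [37, 37, 37, 37, 37, 37, 1] (7 cycles, including the fixed point 0).
With 7 cycles on 223 points, sign = (−1)^{223−7} = +1.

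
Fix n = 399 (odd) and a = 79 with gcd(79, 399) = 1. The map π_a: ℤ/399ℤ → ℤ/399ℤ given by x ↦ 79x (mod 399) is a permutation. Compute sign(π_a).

-1

Trace 268: π^k(268) = [268, 25, 379, 16, 67, 106, 394] for k=0..6.
The orbit structure of x ↦ 79x mod 399: 30 orbits of sizes [18, 18, 18, 18, 18, 18, 18, 18, 18, 18, 18, 18, 18, 18, 18, 18, 18, 18, 18, 18, 18, 3, 3, 3, 3, 3, 3, 1, 1, 1].
399 − 30 = 369 transpositions; sign(π) = (−1)^369 = -1.
Zolotarev: (79|399) = -1, matching the cycle-count sign.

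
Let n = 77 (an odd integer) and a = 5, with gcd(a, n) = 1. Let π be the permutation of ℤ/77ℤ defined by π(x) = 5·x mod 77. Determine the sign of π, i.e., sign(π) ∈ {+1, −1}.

Trace 12: π^k(12) = [12, 60, 69, 37, 31, 1, 5] for k=0..6.
The orbit structure of x ↦ 5x mod 77: 6 orbits of sizes [30, 30, 6, 5, 5, 1].
n − c = 77 − 6 = 71; sign = (−1)^71 = -1.

-1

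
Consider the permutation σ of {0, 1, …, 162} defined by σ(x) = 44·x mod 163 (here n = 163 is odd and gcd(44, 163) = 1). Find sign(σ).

-1

Orbit of 26 under x↦44x: [26, 3, 132, 103, 131, 59, 151]… (length divides ord_163(44)).
Cycle lengths of π_44 on ℤ/163ℤ: [162, 1]; 2 cycles in total.
2 cycles on 163: each ℓ→(−1)^(ℓ−1), product (−1)^161 = -1.
Via Zolotarev, sign(π_{44}) = (44|163) = -1.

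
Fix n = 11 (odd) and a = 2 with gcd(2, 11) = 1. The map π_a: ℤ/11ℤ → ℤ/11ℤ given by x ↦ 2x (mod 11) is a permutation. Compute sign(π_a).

Start at x=2: 2 → 4 → 8 → 5 → 10 → 9 → 7 → … (one orbit).
2 cycles of lengths [10, 1].
sign(π) = (−1)^{n − #cycles} = (−1)^{11−2} = (−1)^9 = -1.

-1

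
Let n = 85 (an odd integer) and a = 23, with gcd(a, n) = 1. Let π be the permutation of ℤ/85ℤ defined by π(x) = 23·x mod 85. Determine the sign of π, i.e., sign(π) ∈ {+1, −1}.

Trace 16: π^k(16) = [16, 28, 49, 22, 81, 78, 9] for k=0..6.
Decompose π into cycles: lengths [16, 16, 16, 16, 16, 4, 1] (7 cycles, including the fixed point 0).
85 − 7 = 78 transpositions; sign(π) = (−1)^78 = +1.

+1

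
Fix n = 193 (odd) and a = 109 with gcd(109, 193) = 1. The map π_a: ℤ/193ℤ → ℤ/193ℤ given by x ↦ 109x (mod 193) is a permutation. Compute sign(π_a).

Orbit of 84 under x↦109x: [84, 85, 1, 109, 108, 192]… (length divides ord_193(109)).
Cycle lengths of π_109 on ℤ/193ℤ: [6, 6, 6, 6, 6, 6, 6, 6, 6, 6, 6, 6, 6, 6, 6, 6, 6, 6, 6, 6, 6, 6, 6, 6, 6, 6, 6, 6, 6, 6, 6, 6, 1]; 33 cycles in total.
Σ(ℓ_i−1) = 193−33 = 160; sign = (−1)^160 = +1.

+1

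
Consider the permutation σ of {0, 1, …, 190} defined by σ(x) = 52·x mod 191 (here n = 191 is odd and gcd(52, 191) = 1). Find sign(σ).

Start at x=177: 177 → 36 → 153 → 125 → 6 → 121 → 180 → … (one orbit).
Cycle type of π: 19×10 + 1; total 11 cycles.
With 11 cycles on 191 points, sign = (−1)^{191−11} = +1.

+1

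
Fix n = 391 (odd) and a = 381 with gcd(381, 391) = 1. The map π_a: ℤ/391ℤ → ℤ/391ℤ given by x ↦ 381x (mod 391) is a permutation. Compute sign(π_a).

-1

Start at x=197: 197 → 376 → 150 → 64 → 142 → 144 → 124 → … (one orbit).
Cycle lengths of π_381 on ℤ/391ℤ: [176, 176, 16, 11, 11, 1]; 6 cycles in total.
With 6 cycles on 391 points, sign = (−1)^{391−6} = -1.
Zolotarev: (381|391) = -1, matching the cycle-count sign.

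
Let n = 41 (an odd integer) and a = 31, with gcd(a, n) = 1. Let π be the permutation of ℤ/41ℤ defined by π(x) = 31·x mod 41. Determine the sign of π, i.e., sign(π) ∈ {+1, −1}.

+1

Start at x=23: 23 → 16 → 4 → 1 → 31 → 18 → 25 → … (one orbit).
The orbit structure of x ↦ 31x mod 41: 5 orbits of sizes [10, 10, 10, 10, 1].
With 5 cycles on 41 points, sign = (−1)^{41−5} = +1.
Zolotarev: (31|41) = +1, matching the cycle-count sign.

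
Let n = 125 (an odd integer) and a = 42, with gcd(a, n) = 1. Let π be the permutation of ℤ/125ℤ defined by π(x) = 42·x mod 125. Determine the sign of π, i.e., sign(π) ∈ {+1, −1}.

-1

Start at x=48: 48 → 16 → 47 → 99 → 33 → 11 → 87 → … (one orbit).
Decompose π into cycles: lengths [100, 20, 4, 1] (4 cycles, including the fixed point 0).
Σ(ℓ_i−1) = 125−4 = 121; sign = (−1)^121 = -1.
Via Zolotarev, sign(π_{42}) = (42|125) = -1.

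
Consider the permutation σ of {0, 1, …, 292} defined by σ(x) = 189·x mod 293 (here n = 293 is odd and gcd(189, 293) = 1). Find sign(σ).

Trace 95: π^k(95) = [95, 82, 262, 1, 189, 268, 256] for k=0..6.
π_189 has 5 disjoint cycles with lengths [73, 73, 73, 73, 1] on {0,…,292}.
5 cycles on 293: each ℓ→(−1)^(ℓ−1), product (−1)^288 = +1.
Via Zolotarev, sign(π_{189}) = (189|293) = +1.

+1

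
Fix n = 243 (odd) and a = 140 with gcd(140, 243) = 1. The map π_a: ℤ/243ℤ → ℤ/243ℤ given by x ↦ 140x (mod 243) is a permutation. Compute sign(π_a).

-1

Start at x=10: 10 → 185 → 142 → 197 → 121 → 173 → 163 → … (one orbit).
Decompose π into cycles: lengths [162, 54, 18, 6, 2, 1] (6 cycles, including the fixed point 0).
Σ(ℓ_i−1) = 243−6 = 237; sign = (−1)^237 = -1.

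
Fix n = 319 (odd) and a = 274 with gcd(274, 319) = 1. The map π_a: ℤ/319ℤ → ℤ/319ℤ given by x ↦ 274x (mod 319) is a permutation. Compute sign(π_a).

-1

Orbit of 109 under x↦274x: [109, 199, 296, 78, 318, 45, 208]… (length divides ord_319(274)).
π_274 has 28 disjoint cycles with lengths [14, 14, 14, 14, 14, 14, 14, 14, 14, 14, 14, 14, 14, 14, 14, 14, 14, 14, 14, 14, 14, 14, 2, 2, 2, 2, 2, 1] on {0,…,318}.
28 cycles on 319: each ℓ→(−1)^(ℓ−1), product (−1)^291 = -1.
(274|319)_J = -1 (Zolotarev's lemma cross-check).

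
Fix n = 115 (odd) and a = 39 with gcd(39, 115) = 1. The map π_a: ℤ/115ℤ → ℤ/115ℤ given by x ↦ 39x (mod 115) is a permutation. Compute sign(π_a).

+1

Orbit of 24 under x↦39x: [24, 16, 49, 71, 9, 6, 4]… (length divides ord_115(39)).
The orbit structure of x ↦ 39x mod 115: 9 orbits of sizes [22, 22, 22, 22, 11, 11, 2, 2, 1].
Σ(ℓ_i−1) = 115−9 = 106; sign = (−1)^106 = +1.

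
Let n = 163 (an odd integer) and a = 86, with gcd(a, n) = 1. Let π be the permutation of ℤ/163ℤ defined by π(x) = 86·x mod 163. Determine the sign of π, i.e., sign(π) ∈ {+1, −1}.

Trace 21: π^k(21) = [21, 13, 140, 141, 64, 125, 155] for k=0..6.
Decompose π into cycles: lengths [54, 54, 54, 1] (4 cycles, including the fixed point 0).
Σ(ℓ_i−1) = 163−4 = 159; sign = (−1)^159 = -1.

-1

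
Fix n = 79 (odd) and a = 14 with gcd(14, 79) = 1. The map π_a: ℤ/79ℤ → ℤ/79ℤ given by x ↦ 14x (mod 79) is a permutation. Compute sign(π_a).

Orbit of 64 under x↦14x: [64, 27, 62, 78, 65, 41, 21]… (length divides ord_79(14)).
π_14 has 4 disjoint cycles with lengths [26, 26, 26, 1] on {0,…,78}.
Σ(ℓ_i−1) = 79−4 = 75; sign = (−1)^75 = -1.
The Jacobi symbol (14|79) = -1 (Zolotarev) agrees.

-1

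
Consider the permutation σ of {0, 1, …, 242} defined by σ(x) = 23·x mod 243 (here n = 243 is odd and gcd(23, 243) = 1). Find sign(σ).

Start at x=58: 58 → 119 → 64 → 14 → 79 → 116 → 238 → … (one orbit).
π_23 has 6 disjoint cycles with lengths [162, 54, 18, 6, 2, 1] on {0,…,242}.
sign(π) = (−1)^{n − #cycles} = (−1)^{243−6} = (−1)^237 = -1.

-1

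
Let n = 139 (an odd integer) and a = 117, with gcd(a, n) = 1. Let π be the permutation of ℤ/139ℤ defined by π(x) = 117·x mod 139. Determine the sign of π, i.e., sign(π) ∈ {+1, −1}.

+1

Start at x=89: 89 → 127 → 125 → 30 → 35 → 64 → 121 → … (one orbit).
Cycle lengths of π_117 on ℤ/139ℤ: [69, 69, 1]; 3 cycles in total.
Σ(ℓ_i−1) = 139−3 = 136; sign = (−1)^136 = +1.
Zolotarev: (117|139) = +1, matching the cycle-count sign.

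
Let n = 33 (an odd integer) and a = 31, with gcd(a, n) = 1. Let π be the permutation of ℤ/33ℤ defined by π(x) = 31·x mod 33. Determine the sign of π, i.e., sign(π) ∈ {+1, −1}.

Start at x=16: 16 → 1 → 31 → 4 → 25 → 16 (one orbit).
Cycle lengths of π_31 on ℤ/33ℤ: [5, 5, 5, 5, 5, 5, 1, 1, 1]; 9 cycles in total.
sign(π) = (−1)^{n − #cycles} = (−1)^{33−9} = (−1)^24 = +1.
The Jacobi symbol (31|33) = +1 (Zolotarev) agrees.

+1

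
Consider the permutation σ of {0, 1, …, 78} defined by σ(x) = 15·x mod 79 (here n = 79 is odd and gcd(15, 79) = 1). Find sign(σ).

-1

Trace 33: π^k(33) = [33, 21, 78, 64, 12, 22, 14] for k=0..6.
π_15 has 4 disjoint cycles with lengths [26, 26, 26, 1] on {0,…,78}.
79 − 4 = 75 transpositions; sign(π) = (−1)^75 = -1.
(15|79)_J = -1 (Zolotarev's lemma cross-check).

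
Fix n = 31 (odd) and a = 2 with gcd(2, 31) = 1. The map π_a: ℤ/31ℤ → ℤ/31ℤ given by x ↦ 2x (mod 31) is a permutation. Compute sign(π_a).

Start at x=1: 1 → 2 → 4 → 8 → 16 → 1 (one orbit).
Cycle lengths of π_2 on ℤ/31ℤ: [5, 5, 5, 5, 5, 5, 1]; 7 cycles in total.
With 7 cycles on 31 points, sign = (−1)^{31−7} = +1.
Check: (2/31) = +1 by Zolotarev.

+1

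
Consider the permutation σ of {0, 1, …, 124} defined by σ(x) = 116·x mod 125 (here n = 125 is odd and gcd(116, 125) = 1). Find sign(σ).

+1

Start at x=46: 46 → 86 → 101 → 91 → 56 → 121 → 36 → … (one orbit).
Cycle type of π: 25×4 + 5×4 + 1×5; total 13 cycles.
13 cycles on 125: each ℓ→(−1)^(ℓ−1), product (−1)^112 = +1.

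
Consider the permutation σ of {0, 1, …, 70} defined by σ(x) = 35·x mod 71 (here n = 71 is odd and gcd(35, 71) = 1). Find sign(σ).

-1

Trace 63: π^k(63) = [63, 4, 69, 1, 35, 18, 62] for k=0..6.
The orbit structure of x ↦ 35x mod 71: 2 orbits of sizes [70, 1].
sign(π) = (−1)^{n − #cycles} = (−1)^{71−2} = (−1)^69 = -1.
The Jacobi symbol (35|71) = -1 (Zolotarev) agrees.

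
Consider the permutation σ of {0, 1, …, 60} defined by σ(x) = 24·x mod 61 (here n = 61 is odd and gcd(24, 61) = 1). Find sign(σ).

-1

Trace 37: π^k(37) = [37, 34, 23, 3, 11, 20, 53] for k=0..6.
4 cycles of lengths [20, 20, 20, 1].
With 4 cycles on 61 points, sign = (−1)^{61−4} = -1.
(24|61)_J = -1 (Zolotarev's lemma cross-check).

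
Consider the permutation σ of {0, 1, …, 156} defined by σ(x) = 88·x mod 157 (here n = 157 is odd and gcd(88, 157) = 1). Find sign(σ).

-1

Trace 98: π^k(98) = [98, 146, 131, 67, 87, 120, 41] for k=0..6.
π_88 has 2 disjoint cycles with lengths [156, 1] on {0,…,156}.
sign(π) = (−1)^{n − #cycles} = (−1)^{157−2} = (−1)^155 = -1.
Zolotarev: (88|157) = -1, matching the cycle-count sign.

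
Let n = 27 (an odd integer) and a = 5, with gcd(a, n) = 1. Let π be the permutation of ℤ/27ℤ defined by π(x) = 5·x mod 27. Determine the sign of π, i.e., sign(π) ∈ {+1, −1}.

-1

Trace 20: π^k(20) = [20, 19, 14, 16, 26, 22, 2] for k=0..6.
Cycle lengths of π_5 on ℤ/27ℤ: [18, 6, 2, 1]; 4 cycles in total.
27 − 4 = 23 transpositions; sign(π) = (−1)^23 = -1.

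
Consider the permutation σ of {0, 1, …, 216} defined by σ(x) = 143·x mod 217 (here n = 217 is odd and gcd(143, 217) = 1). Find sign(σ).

Start at x=103: 103 → 190 → 45 → 142 → 125 → 81 → 82 → … (one orbit).
Cycle type of π: 30×6 + 15×2 + 6 + 1; total 10 cycles.
217 − 10 = 207 transpositions; sign(π) = (−1)^207 = -1.
Via Zolotarev, sign(π_{143}) = (143|217) = -1.

-1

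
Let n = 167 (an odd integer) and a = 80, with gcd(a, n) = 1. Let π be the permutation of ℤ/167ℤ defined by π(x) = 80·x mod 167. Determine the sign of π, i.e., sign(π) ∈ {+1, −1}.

-1

Trace 136: π^k(136) = [136, 25, 163, 14, 118, 88, 26] for k=0..6.
Cycle lengths of π_80 on ℤ/167ℤ: [166, 1]; 2 cycles in total.
With 2 cycles on 167 points, sign = (−1)^{167−2} = -1.
(80|167)_J = -1 (Zolotarev's lemma cross-check).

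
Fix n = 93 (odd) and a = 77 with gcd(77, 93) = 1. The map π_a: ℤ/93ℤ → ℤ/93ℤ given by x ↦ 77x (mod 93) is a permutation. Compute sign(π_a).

Orbit of 77 under x↦77x: [77, 70, 89, 64, 92, 16, 23]… (length divides ord_93(77)).
The orbit structure of x ↦ 77x mod 93: 11 orbits of sizes [10, 10, 10, 10, 10, 10, 10, 10, 10, 2, 1].
With 11 cycles on 93 points, sign = (−1)^{93−11} = +1.

+1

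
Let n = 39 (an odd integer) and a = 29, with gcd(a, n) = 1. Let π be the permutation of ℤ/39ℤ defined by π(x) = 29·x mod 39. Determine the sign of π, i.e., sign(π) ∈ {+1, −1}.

-1

Start at x=1: 1 → 29 → 22 → 14 → 16 → 35 → 1 (one orbit).
Cycle lengths of π_29 on ℤ/39ℤ: [6, 6, 6, 6, 3, 3, 3, 3, 2, 1]; 10 cycles in total.
sign(π) = (−1)^{n − #cycles} = (−1)^{39−10} = (−1)^29 = -1.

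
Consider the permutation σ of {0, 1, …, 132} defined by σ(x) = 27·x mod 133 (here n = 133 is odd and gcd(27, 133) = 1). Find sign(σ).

Trace 27: π^k(27) = [27, 64, 132, 106, 69, 1] for k=0..5.
Decompose π into cycles: lengths [6, 6, 6, 6, 6, 6, 6, 6, 6, 6, 6, 6, 6, 6, 6, 6, 6, 6, 6, 6, 6, 2, 2, 2, 1] (25 cycles, including the fixed point 0).
With 25 cycles on 133 points, sign = (−1)^{133−25} = +1.
The Jacobi symbol (27|133) = +1 (Zolotarev) agrees.

+1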